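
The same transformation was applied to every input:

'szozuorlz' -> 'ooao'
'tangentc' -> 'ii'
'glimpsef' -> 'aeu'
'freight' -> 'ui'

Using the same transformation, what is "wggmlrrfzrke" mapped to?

Each output is the input with this applied: shift every letter 11 places backward in the alphabet (wrapping around), then keep only the vowels.
On "wggmlrrfzrke": the first step gives "lvvbagguogzt", and the second then gives "auo".

auo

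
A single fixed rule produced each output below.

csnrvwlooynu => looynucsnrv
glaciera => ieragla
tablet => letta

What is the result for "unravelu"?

veluunr

The transformation: swap the front and back halves of the string, then delete the last character.
Working it through for "unravelu": intermediate "veluunra", final "veluunr".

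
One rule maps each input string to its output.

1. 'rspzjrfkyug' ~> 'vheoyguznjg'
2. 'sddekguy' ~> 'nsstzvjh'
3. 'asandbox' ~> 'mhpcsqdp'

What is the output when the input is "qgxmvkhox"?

mvmbkzwdf

Rule — swap the first and last characters, then shift every letter 11 places backward in the alphabet (wrapping around).
Working it through for "qgxmvkhox": intermediate "xgxmvkhoq", final "mvmbkzwdf".
(Check on "rspzjrfkyug": → "gspzjrfkyur" → "vheoyguznjg" ✓)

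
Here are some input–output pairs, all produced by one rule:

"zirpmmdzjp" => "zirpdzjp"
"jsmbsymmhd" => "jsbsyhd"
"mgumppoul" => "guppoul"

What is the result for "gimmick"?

Looking at the pairs, the operation is to remove every "m".
Doing the same to "gimmick": "giick".

giick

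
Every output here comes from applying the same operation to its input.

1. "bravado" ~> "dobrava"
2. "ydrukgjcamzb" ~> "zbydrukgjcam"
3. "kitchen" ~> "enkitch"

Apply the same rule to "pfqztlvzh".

zhpfqztlv

Each output is the input with this applied: move the last 2 characters to the front (rotate right by 2).
So "pfqztlvzh" becomes "zhpfqztlv".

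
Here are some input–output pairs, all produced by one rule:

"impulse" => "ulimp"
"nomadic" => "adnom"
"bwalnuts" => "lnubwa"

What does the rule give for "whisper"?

spwhi

What's happening: delete the last 2 characters, then move the first 3 characters to the end (rotate left by 3).
Applying both steps to "whisper": "whisp", then "spwhi".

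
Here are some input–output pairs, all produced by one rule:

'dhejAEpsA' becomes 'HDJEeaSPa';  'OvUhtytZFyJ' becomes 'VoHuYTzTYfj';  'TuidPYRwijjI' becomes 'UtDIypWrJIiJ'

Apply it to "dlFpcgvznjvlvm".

Rule — flip the case of every letter, then swap each adjacent pair of characters (1↔2, 3↔4, ...).
Applying both steps to "dlFpcgvznjvlvm": "DLfPCGVZNJVLVM", then "LDPfGCZVJNLVMV".

LDPfGCZVJNLVMV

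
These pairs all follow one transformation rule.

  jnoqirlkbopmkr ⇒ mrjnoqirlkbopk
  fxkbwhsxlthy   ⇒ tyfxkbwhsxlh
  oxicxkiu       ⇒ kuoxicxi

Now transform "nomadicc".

icnomadc

What's happening: move the last 2 characters to the front (rotate right by 2), then swap the first and last characters.
"nomadicc" → "ccnomadi" → "icnomadc".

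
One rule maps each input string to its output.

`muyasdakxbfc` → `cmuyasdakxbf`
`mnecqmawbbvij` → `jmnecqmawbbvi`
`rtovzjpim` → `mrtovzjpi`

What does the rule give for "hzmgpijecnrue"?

In each case the input is transformed by: move the last character to the front.
On "hzmgpijecnrue" that produces "ehzmgpijecnru".

ehzmgpijecnru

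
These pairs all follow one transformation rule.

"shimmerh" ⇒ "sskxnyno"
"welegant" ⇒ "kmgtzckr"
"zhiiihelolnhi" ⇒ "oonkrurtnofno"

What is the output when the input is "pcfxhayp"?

dngevvil

Rule — shift every letter 6 places forward in the alphabet (wrapping around), then move the first 3 characters to the end (rotate left by 3).
Starting from "pcfxhayp": after the first operation, "vildngev"; after the second, "dngevvil".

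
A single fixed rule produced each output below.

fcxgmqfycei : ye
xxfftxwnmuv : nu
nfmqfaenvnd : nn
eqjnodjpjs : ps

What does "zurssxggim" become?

Each output is the input with this applied: keep every other character starting from the second (positions 2nd, 4th, 6th, ...), then delete the first 3 characters.
On "zurssxggim": the first step gives "usxgm", and the second then gives "gm".

gm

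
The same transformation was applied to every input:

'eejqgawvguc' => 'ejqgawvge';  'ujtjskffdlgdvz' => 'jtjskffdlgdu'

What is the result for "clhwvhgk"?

lhwvhc

What's happening: delete the last 2 characters, then move the first character to the end.
Applying that to "clhwvhgk" gives "lhwvhc".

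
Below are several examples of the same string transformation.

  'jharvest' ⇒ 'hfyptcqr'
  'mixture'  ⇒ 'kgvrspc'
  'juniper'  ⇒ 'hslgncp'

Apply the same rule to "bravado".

zpytybm

What's happening: shift every letter 2 places backward in the alphabet (wrapping around).
Doing the same to "bravado": "zpytybm".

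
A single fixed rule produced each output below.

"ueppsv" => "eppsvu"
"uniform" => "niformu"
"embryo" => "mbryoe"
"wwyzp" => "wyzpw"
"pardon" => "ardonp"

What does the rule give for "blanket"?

lanketb

What's happening: move the first character to the end.
On "blanket" that produces "lanketb".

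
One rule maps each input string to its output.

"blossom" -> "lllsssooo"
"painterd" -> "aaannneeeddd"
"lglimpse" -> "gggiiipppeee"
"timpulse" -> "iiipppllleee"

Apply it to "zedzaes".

The rule is to keep every other character starting from the second (positions 2nd, 4th, 6th, ...), then repeat every character 3 times.
Applying both steps to "zedzaes": "eze", then "eeezzzeee".

eeezzzeee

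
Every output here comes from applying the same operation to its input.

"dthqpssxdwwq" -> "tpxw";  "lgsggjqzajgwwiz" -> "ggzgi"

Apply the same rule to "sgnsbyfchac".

The pattern: keep one character in every 3, starting at position 2 (positions 2nd, 5th, 8th, ...).
So "sgnsbyfchac" becomes "gbcc".

gbcc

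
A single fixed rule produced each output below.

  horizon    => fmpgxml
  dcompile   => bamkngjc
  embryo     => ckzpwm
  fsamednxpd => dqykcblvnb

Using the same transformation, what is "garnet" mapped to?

eyplcr

The rule is to shift every letter 2 places backward in the alphabet (wrapping around).
On "garnet" that produces "eyplcr".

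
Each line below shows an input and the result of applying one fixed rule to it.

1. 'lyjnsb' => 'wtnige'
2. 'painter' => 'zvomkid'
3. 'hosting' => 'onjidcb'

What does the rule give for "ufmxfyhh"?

Looking at the pairs, the operation is to shift every letter 5 places backward in the alphabet (wrapping around), then sort the characters into reverse alphabetical order.
On "ufmxfyhh": the first step gives "pahsatcc", and the second then gives "tsphccaa".
(Check on "lyjnsb": → "gteinw" → "wtnige" ✓)

tsphccaa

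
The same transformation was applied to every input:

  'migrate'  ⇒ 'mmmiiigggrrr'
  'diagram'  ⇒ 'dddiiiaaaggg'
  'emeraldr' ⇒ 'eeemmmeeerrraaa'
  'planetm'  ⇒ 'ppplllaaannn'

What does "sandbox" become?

What's happening: delete the last 3 characters, then repeat every character 3 times.
For "sandbox", step one produces "sand"; step two turns that into "sssaaannnddd".
(Check on "migrate": → "migr" → "mmmiiigggrrr" ✓)

sssaaannnddd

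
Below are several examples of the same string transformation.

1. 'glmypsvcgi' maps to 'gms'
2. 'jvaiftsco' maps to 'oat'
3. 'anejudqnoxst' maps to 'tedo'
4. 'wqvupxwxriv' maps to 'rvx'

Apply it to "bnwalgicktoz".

zwgk

The rule is to keep one character in every 3, starting at position 3 (positions 3rd, 6th, 9th, ...), then move the last character to the front.
For "bnwalgicktoz", step one produces "wgkz"; step two turns that into "zwgk".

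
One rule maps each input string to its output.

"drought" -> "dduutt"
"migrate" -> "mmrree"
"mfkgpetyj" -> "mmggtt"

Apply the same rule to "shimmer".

What's happening: keep one character in every 3, starting at position 1 (positions 1st, 4th, 7th, ...), then double every character.
For "shimmer", step one produces "smr"; step two turns that into "ssmmrr".

ssmmrr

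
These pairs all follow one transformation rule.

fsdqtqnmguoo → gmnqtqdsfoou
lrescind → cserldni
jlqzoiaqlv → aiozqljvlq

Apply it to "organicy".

What's happening: reverse the string, then move the first 3 characters to the end (rotate left by 3).
"organicy" → "nagroyci".

nagroyci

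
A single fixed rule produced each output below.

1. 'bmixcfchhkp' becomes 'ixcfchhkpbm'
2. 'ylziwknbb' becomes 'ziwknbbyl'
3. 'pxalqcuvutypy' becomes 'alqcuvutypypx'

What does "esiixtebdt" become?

What's happening: move the first 2 characters to the end (rotate left by 2).
On "esiixtebdt" that produces "iixtebdtes".

iixtebdtes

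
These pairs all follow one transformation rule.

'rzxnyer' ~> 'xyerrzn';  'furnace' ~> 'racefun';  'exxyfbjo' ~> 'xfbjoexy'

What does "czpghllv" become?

phllvczg

Rule — move the first 3 characters to the end (rotate left by 3), then swap the first and last characters.
Applying both steps to "czpghllv": "ghllvczp", then "phllvczg".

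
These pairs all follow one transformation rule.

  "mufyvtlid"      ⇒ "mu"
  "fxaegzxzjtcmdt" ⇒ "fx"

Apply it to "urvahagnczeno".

ur

In each case the input is transformed by: keep only the first 2 characters.
"urvahagnczeno" → "ur".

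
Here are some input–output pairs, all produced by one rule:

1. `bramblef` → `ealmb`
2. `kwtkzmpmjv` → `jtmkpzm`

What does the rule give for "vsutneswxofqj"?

In each case the input is transformed by: take characters alternately from the front and the back (1st, last, 2nd, 2nd-last, ...), then delete the first 3 characters.
Starting from "vsutneswxofqj": after the first operation, "vjsquftonxews"; after the second, "quftonxews".

quftonxews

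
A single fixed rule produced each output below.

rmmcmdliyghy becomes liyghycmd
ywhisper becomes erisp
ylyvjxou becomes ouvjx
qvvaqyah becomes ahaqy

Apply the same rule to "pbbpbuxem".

In each case the input is transformed by: delete the first 3 characters, then move the first 3 characters to the end (rotate left by 3).
Starting from "pbbpbuxem": after the first operation, "pbuxem"; after the second, "xempbu".

xempbu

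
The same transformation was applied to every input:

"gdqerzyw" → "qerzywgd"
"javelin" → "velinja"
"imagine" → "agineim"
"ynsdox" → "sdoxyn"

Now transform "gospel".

spelgo

What's happening: move the first 2 characters to the end (rotate left by 2).
"gospel" → "spelgo".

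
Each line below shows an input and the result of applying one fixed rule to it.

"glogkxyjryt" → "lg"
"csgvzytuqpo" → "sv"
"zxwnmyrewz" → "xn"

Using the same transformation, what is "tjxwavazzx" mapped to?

jw

Each output is the input with this applied: keep every other character starting from the second (positions 2nd, 4th, 6th, ...), then delete the last 3 characters.
Starting from "tjxwavazzx": after the first operation, "jwvzx"; after the second, "jw".
(Check on "zxwnmyrewz": → "xnyez" → "xn" ✓)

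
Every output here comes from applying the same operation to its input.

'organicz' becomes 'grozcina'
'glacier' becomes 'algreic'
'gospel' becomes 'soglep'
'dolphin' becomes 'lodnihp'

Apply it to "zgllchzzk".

lgzkzzhcl

The pattern: reverse the string, then move the last 3 characters to the front (rotate right by 3).
On "zgllchzzk": the first step gives "kzzhcllgz", and the second then gives "lgzkzzhcl".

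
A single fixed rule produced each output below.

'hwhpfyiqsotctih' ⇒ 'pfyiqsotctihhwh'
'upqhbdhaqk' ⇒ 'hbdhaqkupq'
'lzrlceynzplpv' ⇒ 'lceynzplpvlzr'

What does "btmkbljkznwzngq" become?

kbljkznwzngqbtm

What's happening: move the first 3 characters to the end (rotate left by 3).
On "btmkbljkznwzngq" that produces "kbljkznwzngqbtm".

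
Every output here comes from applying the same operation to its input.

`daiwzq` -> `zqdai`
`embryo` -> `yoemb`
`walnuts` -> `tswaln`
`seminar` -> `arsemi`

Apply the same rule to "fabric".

Each output is the input with this applied: move the last 2 characters to the front (rotate right by 2), then delete the last character.
For "fabric", step one produces "icfabr"; step two turns that into "icfab".
(Check on "daiwzq": → "zqdaiw" → "zqdai" ✓)

icfab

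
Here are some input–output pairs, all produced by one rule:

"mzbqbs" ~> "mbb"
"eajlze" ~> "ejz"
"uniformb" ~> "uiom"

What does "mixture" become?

mxue

Each output is the input with this applied: keep every other character starting from the first (positions 1st, 3rd, 5th, ...).
Doing the same to "mixture": "mxue".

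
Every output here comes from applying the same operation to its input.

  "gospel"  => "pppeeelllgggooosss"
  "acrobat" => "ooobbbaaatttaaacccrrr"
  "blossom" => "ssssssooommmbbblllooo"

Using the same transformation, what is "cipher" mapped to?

The transformation: move the first 3 characters to the end (rotate left by 3), then repeat every character 3 times.
On "cipher" that produces "hhheeerrrccciiippp".

hhheeerrrccciiippp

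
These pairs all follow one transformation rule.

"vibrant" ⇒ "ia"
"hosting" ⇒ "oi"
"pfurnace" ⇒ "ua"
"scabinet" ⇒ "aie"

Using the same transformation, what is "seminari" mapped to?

eia

In each case the input is transformed by: delete the last character, then keep only the vowels.
Working it through for "seminari": intermediate "seminar", final "eia".
(Check on "hosting": → "hostin" → "oi" ✓)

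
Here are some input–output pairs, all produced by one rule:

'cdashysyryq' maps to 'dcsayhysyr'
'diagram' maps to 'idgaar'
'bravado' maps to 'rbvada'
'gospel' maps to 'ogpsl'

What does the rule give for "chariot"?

hcraoi

Looking at the pairs, the operation is to swap each adjacent pair of characters (1↔2, 3↔4, ...), then delete the last character.
Starting from "chariot": after the first operation, "hcraoit"; after the second, "hcraoi".
(Check on "bravado": → "rbvadao" → "rbvada" ✓)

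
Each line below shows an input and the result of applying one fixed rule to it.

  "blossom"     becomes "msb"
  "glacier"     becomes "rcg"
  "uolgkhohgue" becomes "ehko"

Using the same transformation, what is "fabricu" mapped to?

The transformation: reverse the string, then keep one character in every 3, starting at position 1 (positions 1st, 4th, 7th, ...).
Doing the same to "fabricu": "urf".
(Check on "uolgkhohgue": → "eughohkglou" → "ehko" ✓)

urf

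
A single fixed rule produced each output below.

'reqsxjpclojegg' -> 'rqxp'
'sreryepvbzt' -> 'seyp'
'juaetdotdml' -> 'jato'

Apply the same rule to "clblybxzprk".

cbyx

In each case the input is transformed by: keep every other character starting from the first (positions 1st, 3rd, 5th, ...), then keep only the first 4 characters.
"clblybxzprk" → "cbyxpk" → "cbyx".
(Check on "reqsxjpclojegg": → "rqxpljg" → "rqxp" ✓)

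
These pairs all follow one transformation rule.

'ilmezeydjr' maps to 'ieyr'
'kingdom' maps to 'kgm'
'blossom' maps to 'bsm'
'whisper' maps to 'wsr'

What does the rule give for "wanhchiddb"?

In each case the input is transformed by: keep one character in every 3, starting at position 1 (positions 1st, 4th, 7th, ...).
So "wanhchiddb" becomes "whib".

whib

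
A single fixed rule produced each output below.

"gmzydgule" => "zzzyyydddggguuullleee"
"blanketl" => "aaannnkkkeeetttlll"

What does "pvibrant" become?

Rule — delete the first 2 characters, then repeat every character 3 times.
"pvibrant" → "ibrant" → "iiibbbrrraaannnttt".

iiibbbrrraaannnttt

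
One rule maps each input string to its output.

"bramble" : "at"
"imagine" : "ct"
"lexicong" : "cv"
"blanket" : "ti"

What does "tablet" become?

ti

Each output is the input with this applied: shift every letter 11 places backward in the alphabet (wrapping around), then keep only the last 2 characters.
Working it through for "tablet": intermediate "ipqati", final "ti".
(Check on "imagine": → "xbpvxct" → "ct" ✓)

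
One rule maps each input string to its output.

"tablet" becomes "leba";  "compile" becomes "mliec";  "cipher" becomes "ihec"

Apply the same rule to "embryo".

omeb

The rule is to sort the characters into reverse alphabetical order, then delete the first 2 characters.
"embryo" → "yromeb" → "omeb".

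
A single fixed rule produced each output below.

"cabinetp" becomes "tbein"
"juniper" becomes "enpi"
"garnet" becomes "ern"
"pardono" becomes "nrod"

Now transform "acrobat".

arbo

What's happening: take characters alternately from the front and the back (1st, last, 2nd, 2nd-last, ...), then delete the first 3 characters.
On "acrobat": the first step gives "atcarbo", and the second then gives "arbo".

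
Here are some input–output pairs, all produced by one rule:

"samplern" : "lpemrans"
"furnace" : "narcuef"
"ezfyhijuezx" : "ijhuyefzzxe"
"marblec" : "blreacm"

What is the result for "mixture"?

The transformation: take characters alternately from the front and the back (1st, last, 2nd, 2nd-last, ...), then reverse the string.
For "mixture", step one produces "meirxut"; step two turns that into "tuxriem".
(Check on "furnace": → "feucran" → "narcuef" ✓)

tuxriem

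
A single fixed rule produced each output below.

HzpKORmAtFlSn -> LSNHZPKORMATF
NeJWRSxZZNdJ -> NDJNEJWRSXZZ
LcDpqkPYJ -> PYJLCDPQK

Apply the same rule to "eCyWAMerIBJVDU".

VDUECYWAMERIBJ

The pattern: move the last 3 characters to the front (rotate right by 3), then convert every letter to uppercase.
For "eCyWAMerIBJVDU" the result is "VDUECYWAMERIBJ".
(Check on "NeJWRSxZZNdJ": → "NdJNeJWRSxZZ" → "NDJNEJWRSXZZ" ✓)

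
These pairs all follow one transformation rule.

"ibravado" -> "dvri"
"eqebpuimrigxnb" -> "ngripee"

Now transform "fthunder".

Rule — reverse the string, then keep every other character starting from the second (positions 2nd, 4th, 6th, ...).
So "fthunder" becomes "enhf".

enhf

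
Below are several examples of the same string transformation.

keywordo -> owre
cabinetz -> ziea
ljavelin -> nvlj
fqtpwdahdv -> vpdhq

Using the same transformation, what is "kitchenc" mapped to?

Rule — keep every other character starting from the second (positions 2nd, 4th, 6th, ...), then swap the first and last characters.
For "kitchenc", step one produces "icec"; step two turns that into "ccei".

ccei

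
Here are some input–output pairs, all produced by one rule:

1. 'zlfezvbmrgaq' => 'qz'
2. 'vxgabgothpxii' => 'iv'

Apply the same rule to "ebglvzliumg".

ge

The transformation: move the first character to the end, then keep only the last 2 characters.
Applying that to "ebglvzliumg" gives "ge".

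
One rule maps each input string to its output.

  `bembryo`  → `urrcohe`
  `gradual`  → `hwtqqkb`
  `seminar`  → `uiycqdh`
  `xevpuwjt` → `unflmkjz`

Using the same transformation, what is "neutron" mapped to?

udjkehd

In each case the input is transformed by: swap each adjacent pair of characters (1↔2, 3↔4, ...), then shift every letter 10 places backward in the alphabet (wrapping around).
Working it through for "neutron": intermediate "entuorn", final "udjkehd".
(Check on "bembryo": → "ebbmyro" → "urrcohe" ✓)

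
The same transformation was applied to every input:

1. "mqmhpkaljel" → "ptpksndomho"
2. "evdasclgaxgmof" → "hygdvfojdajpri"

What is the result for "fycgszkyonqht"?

Looking at the pairs, the operation is to shift every letter 3 places forward in the alphabet (wrapping around).
For "fycgszkyonqht" the result is "ibfjvcnbrqtkw".

ibfjvcnbrqtkw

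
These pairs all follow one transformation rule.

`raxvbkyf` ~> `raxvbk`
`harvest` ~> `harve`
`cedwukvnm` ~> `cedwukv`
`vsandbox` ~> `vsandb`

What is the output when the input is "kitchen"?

kitch

In each case the input is transformed by: delete the last 2 characters.
Doing the same to "kitchen": "kitch".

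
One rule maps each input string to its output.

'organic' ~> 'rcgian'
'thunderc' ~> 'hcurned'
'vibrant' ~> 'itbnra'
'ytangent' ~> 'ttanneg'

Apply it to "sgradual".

Each output is the input with this applied: delete the first character, then take characters alternately from the front and the back (1st, last, 2nd, 2nd-last, ...).
"sgradual" → "gradual" → "glraaud".

glraaud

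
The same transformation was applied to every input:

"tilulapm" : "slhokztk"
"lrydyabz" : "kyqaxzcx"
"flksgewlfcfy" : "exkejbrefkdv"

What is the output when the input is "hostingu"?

The transformation: take characters alternately from the front and the back (1st, last, 2nd, 2nd-last, ...), then shift every letter 1 place backward in the alphabet (wrapping around).
Doing the same to "hostingu": "gtnfrmsh".
(Check on "flksgewlfcfy": → "fylfkcsfglew" → "exkejbrefkdv" ✓)

gtnfrmsh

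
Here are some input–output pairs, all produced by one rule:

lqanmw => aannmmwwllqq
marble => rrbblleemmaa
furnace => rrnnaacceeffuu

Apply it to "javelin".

What's happening: move the first 2 characters to the end (rotate left by 2), then double every character.
Working it through for "javelin": intermediate "velinja", final "vveelliinnjjaa".

vveelliinnjjaa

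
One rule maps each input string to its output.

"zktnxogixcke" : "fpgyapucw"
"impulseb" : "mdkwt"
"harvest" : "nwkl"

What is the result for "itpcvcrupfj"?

The rule is to shift every letter 8 places backward in the alphabet (wrapping around), then delete the first 3 characters.
"itpcvcrupfj" → "alhunujmhxb" → "unujmhxb".

unujmhxb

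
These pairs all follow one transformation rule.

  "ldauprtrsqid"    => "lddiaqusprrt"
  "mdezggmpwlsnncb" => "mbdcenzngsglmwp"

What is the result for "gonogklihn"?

gnohniolgk

The pattern: take characters alternately from the front and the back (1st, last, 2nd, 2nd-last, ...).
Applying that to "gonogklihn" gives "gnohniolgk".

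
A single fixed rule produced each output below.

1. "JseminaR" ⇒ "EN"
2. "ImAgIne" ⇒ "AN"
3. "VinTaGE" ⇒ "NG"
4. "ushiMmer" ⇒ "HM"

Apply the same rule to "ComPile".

ML

Looking at the pairs, the operation is to keep one character in every 3, starting at position 3 (positions 3rd, 6th, 9th, ...), then convert every letter to uppercase.
"ComPile" → "ml" → "ML".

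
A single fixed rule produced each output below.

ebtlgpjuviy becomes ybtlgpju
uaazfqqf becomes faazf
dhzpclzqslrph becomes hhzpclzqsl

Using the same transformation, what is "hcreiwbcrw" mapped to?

The pattern: swap the first and last characters, then delete the last 3 characters.
Starting from "hcreiwbcrw": after the first operation, "wcreiwbcrh"; after the second, "wcreiwb".

wcreiwb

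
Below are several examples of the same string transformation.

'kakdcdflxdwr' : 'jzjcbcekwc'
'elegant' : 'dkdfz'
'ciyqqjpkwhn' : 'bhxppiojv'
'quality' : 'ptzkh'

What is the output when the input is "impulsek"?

hlotkr

The transformation: shift every letter 1 place backward in the alphabet (wrapping around), then delete the last 2 characters.
So "impulsek" becomes "hlotkr".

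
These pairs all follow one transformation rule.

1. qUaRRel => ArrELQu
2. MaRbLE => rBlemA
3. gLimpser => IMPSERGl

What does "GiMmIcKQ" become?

mMiCkqgI

Looking at the pairs, the operation is to move the first 2 characters to the end (rotate left by 2), then flip the case of every letter.
On "GiMmIcKQ": the first step gives "MmIcKQGi", and the second then gives "mMiCkqgI".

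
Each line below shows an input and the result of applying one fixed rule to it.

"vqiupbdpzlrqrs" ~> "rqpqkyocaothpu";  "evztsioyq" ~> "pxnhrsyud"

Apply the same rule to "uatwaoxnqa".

The pattern: shift every letter 1 place backward in the alphabet (wrapping around), then reverse the string.
Working it through for "uatwaoxnqa": intermediate "tzsvznwmpz", final "zpmwnzvszt".
(Check on "evztsioyq": → "duysrhnxp" → "pxnhrsyud" ✓)

zpmwnzvszt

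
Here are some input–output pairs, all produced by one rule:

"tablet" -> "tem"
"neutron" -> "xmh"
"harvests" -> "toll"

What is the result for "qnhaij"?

gtc

The pattern: shift every letter 7 places backward in the alphabet (wrapping around), then keep every other character starting from the second (positions 2nd, 4th, 6th, ...).
Working it through for "qnhaij": intermediate "jgatbc", final "gtc".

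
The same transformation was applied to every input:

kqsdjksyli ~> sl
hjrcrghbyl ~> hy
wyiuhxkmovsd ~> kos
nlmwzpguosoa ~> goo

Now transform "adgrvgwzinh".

wih

The transformation: keep every other character starting from the first (positions 1st, 3rd, 5th, ...), then delete the first 3 characters.
Starting from "adgrvgwzinh": after the first operation, "agvwih"; after the second, "wih".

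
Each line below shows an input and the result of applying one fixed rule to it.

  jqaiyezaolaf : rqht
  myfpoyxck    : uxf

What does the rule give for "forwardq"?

nel

Each output is the input with this applied: keep one character in every 3, starting at position 1 (positions 1st, 4th, 7th, ...), then shift every letter 8 places forward in the alphabet (wrapping around).
Starting from "forwardq": after the first operation, "fwd"; after the second, "nel".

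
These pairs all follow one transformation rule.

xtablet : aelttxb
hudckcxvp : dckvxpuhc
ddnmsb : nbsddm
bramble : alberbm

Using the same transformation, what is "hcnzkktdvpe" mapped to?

Rule — swap each adjacent pair of characters (1↔2, 3↔4, ...), then move the first 3 characters to the end (rotate left by 3).
Working it through for "hcnzkktdvpe": intermediate "chznkkdtpve", final "nkkdtpvechz".

nkkdtpvechz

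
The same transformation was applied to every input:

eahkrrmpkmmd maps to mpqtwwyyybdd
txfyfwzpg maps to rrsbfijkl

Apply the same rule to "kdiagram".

mmpsuwyd

The pattern: sort the characters into alphabetical order, then shift every letter 12 places forward in the alphabet (wrapping around).
On "kdiagram" that produces "mmpsuwyd".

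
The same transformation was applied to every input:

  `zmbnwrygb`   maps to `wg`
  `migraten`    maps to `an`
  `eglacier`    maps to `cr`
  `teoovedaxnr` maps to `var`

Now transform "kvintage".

te

Looking at the pairs, the operation is to keep one character in every 3, starting at position 2 (positions 2nd, 5th, 8th, ...), then delete the first character.
Working it through for "kvintage": intermediate "vte", final "te".
(Check on "teoovedaxnr": → "evar" → "var" ✓)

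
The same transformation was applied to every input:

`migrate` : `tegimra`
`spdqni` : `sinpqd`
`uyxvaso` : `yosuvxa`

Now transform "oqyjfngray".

yfgjnoqrya

The pattern: sort the characters into alphabetical order, then swap the first and last characters.
On "oqyjfngray" that produces "yfgjnoqrya".
(Check on "spdqni": → "dinpqs" → "sinpqd" ✓)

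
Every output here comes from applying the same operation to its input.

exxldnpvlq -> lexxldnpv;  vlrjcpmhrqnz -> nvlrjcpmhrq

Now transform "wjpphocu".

cwjppho

Rule — delete the last character, then move the last character to the front.
Working it through for "wjpphocu": intermediate "wjpphoc", final "cwjppho".
(Check on "vlrjcpmhrqnz": → "vlrjcpmhrqn" → "nvlrjcpmhrq" ✓)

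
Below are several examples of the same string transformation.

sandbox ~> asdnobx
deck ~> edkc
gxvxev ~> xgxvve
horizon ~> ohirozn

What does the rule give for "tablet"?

The pattern: swap each adjacent pair of characters (1↔2, 3↔4, ...).
For "tablet" the result is "atlbte".

atlbte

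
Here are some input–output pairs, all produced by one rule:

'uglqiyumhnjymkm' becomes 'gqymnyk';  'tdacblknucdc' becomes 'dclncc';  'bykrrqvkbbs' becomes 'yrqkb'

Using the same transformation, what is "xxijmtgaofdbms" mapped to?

Looking at the pairs, the operation is to keep every other character starting from the second (positions 2nd, 4th, 6th, ...).
For "xxijmtgaofdbms" the result is "xjtafbs".

xjtafbs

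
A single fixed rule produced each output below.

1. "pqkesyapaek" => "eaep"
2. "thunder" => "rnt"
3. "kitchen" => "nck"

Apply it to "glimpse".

emg

In each case the input is transformed by: keep one character in every 3, starting at position 1 (positions 1st, 4th, 7th, ...), then reverse the string.
Applying both steps to "glimpse": "gme", then "emg".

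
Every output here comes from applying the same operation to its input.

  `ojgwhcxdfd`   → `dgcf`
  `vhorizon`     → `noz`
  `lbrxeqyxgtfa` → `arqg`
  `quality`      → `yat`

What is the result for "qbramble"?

Rule — move the last character to the front, then keep one character in every 3, starting at position 1 (positions 1st, 4th, 7th, ...).
On "qbramble" that produces "erb".

erb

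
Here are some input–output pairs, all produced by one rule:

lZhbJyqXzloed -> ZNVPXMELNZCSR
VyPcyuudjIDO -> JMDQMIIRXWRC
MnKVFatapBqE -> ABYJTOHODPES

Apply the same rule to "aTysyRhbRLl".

The transformation: shift every letter 12 places backward in the alphabet (wrapping around), then convert every letter to uppercase.
Applying both steps to "aTysyRhbRLl": "oHmgmFvpFZz", then "OHMGMFVPFZZ".

OHMGMFVPFZZ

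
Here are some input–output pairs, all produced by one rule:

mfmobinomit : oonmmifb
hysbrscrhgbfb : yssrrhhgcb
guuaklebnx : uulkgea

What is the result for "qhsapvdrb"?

Looking at the pairs, the operation is to delete the last 3 characters, then sort the characters into reverse alphabetical order.
Starting from "qhsapvdrb": after the first operation, "qhsapv"; after the second, "vsqpha".
(Check on "guuaklebnx": → "guuakle" → "uulkgea" ✓)

vsqpha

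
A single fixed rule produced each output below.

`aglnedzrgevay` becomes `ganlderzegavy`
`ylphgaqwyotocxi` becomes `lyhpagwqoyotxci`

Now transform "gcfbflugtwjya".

cgbflfguwtyja

The transformation: swap each adjacent pair of characters (1↔2, 3↔4, ...).
Applying that to "gcfbflugtwjya" gives "cgbflfguwtyja".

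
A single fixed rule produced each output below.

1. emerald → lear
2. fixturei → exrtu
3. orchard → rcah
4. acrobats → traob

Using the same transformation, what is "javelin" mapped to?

Rule — take characters alternately from the front and the back (1st, last, 2nd, 2nd-last, ...), then delete the first 3 characters.
Working it through for "javelin": intermediate "jnaivle", final "ivle".

ivle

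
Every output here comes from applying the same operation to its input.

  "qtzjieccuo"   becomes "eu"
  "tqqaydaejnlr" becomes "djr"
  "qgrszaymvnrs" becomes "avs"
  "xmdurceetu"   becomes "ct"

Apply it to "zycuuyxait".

What's happening: delete the first 3 characters, then keep one character in every 3, starting at position 3 (positions 3rd, 6th, 9th, ...).
Starting from "zycuuyxait": after the first operation, "uuyxait"; after the second, "yi".

yi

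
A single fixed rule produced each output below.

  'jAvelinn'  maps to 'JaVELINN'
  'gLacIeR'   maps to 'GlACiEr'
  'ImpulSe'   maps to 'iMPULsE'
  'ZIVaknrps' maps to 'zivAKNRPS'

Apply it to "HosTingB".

Rule — flip the case of every letter.
On "HosTingB" that produces "hOStINGb".

hOStINGb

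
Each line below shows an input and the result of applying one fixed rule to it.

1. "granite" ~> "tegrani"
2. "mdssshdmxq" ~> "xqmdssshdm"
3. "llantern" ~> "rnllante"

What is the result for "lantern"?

In each case the input is transformed by: move the last 2 characters to the front (rotate right by 2).
For "lantern" the result is "rnlante".

rnlante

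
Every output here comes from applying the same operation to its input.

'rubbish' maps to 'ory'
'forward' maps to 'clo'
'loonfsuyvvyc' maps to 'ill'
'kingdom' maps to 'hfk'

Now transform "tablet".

In each case the input is transformed by: shift every letter 3 places backward in the alphabet (wrapping around), then keep only the first 3 characters.
On "tablet" that produces "qxy".

qxy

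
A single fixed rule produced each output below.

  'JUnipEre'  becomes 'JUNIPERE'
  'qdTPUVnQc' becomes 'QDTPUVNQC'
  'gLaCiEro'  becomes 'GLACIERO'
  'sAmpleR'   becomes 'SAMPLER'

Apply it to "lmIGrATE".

LMIGRATE

Each output is the input with this applied: convert every letter to uppercase.
"lmIGrATE" → "LMIGRATE".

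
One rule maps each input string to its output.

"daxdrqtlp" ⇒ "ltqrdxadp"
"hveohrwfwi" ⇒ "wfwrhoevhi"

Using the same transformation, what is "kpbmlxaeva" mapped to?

veaxlmbpka

In each case the input is transformed by: move the last character to the front, then reverse the string.
Starting from "kpbmlxaeva": after the first operation, "akpbmlxaev"; after the second, "veaxlmbpka".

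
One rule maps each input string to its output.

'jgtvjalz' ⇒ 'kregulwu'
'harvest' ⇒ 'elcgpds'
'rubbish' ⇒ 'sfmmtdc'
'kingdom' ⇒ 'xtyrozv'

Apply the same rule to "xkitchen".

yvtenspi

The transformation: swap the first and last characters, then shift every letter 11 places forward in the alphabet (wrapping around).
On "xkitchen": the first step gives "nkitchex", and the second then gives "yvtenspi".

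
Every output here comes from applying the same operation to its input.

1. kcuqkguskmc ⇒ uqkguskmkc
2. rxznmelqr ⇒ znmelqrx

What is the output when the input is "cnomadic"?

What's happening: delete the last character, then move the first 2 characters to the end (rotate left by 2).
Applying both steps to "cnomadic": "cnomadi", then "omadicn".

omadicn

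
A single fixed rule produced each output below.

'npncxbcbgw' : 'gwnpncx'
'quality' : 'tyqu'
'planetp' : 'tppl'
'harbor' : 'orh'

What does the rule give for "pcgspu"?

pup

What's happening: move the last 2 characters to the front (rotate right by 2), then delete the last 3 characters.
Working it through for "pcgspu": intermediate "pupcgs", final "pup".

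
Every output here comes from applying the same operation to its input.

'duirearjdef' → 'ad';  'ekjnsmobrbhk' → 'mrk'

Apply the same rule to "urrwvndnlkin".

nln

The rule is to delete the first 3 characters, then keep one character in every 3, starting at position 3 (positions 3rd, 6th, 9th, ...).
Working it through for "urrwvndnlkin": intermediate "wvndnlkin", final "nln".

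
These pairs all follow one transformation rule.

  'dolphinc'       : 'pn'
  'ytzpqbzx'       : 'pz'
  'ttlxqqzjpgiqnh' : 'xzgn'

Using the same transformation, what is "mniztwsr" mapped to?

zs

The rule is to delete the first character, then keep one character in every 3, starting at position 3 (positions 3rd, 6th, 9th, ...).
On "mniztwsr": the first step gives "niztwsr", and the second then gives "zs".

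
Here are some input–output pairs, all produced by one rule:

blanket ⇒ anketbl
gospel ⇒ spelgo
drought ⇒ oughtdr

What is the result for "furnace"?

Looking at the pairs, the operation is to move the first 2 characters to the end (rotate left by 2).
"furnace" → "rnacefu".

rnacefu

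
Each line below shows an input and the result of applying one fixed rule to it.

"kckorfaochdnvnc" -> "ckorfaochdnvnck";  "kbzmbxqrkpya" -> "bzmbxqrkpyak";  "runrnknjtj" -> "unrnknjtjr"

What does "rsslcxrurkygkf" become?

The transformation: move the first character to the end.
For "rsslcxrurkygkf" the result is "sslcxrurkygkfr".

sslcxrurkygkfr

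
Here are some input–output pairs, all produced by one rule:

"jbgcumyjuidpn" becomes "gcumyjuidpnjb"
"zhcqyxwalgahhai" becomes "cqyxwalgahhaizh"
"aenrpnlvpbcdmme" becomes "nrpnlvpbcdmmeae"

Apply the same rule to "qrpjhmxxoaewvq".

pjhmxxoaewvqqr

What's happening: move the first 2 characters to the end (rotate left by 2).
On "qrpjhmxxoaewvq" that produces "pjhmxxoaewvqqr".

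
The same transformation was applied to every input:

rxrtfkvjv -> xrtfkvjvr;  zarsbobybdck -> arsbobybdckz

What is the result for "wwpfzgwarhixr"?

The pattern: move the first character to the end.
For "wwpfzgwarhixr" the result is "wpfzgwarhixrw".

wpfzgwarhixrw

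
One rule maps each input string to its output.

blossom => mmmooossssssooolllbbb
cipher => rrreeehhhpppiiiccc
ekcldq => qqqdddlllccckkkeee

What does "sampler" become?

rrreeelllpppmmmaaasss

The pattern: reverse the string, then repeat every character 3 times.
On "sampler" that produces "rrreeelllpppmmmaaasss".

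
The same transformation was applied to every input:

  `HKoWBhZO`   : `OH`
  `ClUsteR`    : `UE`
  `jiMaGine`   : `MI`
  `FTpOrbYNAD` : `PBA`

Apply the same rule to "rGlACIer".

LI

Each output is the input with this applied: keep one character in every 3, starting at position 3 (positions 3rd, 6th, 9th, ...), then convert every letter to uppercase.
For "rGlACIer", step one produces "lI"; step two turns that into "LI".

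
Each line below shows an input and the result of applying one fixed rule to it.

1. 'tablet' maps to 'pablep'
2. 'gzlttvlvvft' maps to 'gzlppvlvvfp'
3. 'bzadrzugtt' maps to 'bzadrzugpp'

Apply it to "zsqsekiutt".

In each case the input is transformed by: replace every "t" with "p".
On "zsqsekiutt" that produces "zsqsekiupp".

zsqsekiupp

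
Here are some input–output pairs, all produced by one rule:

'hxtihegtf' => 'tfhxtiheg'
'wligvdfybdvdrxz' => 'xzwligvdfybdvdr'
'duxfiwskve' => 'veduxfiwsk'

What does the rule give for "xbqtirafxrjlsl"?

slxbqtirafxrjl

The transformation: move the last 2 characters to the front (rotate right by 2).
Applying that to "xbqtirafxrjlsl" gives "slxbqtirafxrjl".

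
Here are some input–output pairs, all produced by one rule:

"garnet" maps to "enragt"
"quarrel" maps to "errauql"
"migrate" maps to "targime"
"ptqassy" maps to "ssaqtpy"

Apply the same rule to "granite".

What's happening: move the last character to the front, then reverse the string.
Starting from "granite": after the first operation, "egranit"; after the second, "tinarge".

tinarge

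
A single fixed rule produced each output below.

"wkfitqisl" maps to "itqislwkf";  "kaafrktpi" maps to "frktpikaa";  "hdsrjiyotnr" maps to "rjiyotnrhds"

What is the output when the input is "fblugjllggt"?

ugjllggtfbl

Each output is the input with this applied: move the first 3 characters to the end (rotate left by 3).
For "fblugjllggt" the result is "ugjllggtfbl".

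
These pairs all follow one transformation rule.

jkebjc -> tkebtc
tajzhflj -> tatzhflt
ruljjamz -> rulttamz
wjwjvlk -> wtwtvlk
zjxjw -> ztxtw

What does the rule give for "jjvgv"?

What's happening: replace every "j" with "t".
On "jjvgv" that produces "ttvgv".

ttvgv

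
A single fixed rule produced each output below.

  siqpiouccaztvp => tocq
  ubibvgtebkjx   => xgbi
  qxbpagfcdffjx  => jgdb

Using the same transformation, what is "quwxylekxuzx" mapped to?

Rule — keep one character in every 3, starting at position 3 (positions 3rd, 6th, 9th, ...), then swap the first and last characters.
So "quwxylekxuzx" becomes "xlxw".

xlxw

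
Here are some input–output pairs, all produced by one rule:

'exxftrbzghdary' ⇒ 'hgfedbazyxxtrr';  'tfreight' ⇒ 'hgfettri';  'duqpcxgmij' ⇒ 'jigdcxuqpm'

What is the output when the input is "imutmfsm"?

mmifutsm

The pattern: sort the characters into reverse alphabetical order, then swap the front and back halves of the string.
"imutmfsm" → "utsmmmif" → "mmifutsm".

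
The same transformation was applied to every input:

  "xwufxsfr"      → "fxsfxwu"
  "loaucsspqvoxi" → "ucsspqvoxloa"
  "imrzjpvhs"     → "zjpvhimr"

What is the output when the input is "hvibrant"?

branhvi

Each output is the input with this applied: delete the last character, then move the first 3 characters to the end (rotate left by 3).
Applying both steps to "hvibrant": "hvibran", then "branhvi".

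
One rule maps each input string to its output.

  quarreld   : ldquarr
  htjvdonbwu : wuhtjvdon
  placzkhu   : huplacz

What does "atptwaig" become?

What's happening: move the last 3 characters to the front (rotate right by 3), then delete the first character.
On "atptwaig": the first step gives "aigatptw", and the second then gives "igatptw".

igatptw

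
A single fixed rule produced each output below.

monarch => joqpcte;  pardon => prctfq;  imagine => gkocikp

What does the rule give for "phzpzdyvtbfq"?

srjbrbfaxvdh

What's happening: shift every letter 2 places forward in the alphabet (wrapping around), then move the last character to the front.
"phzpzdyvtbfq" → "srjbrbfaxvdh".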